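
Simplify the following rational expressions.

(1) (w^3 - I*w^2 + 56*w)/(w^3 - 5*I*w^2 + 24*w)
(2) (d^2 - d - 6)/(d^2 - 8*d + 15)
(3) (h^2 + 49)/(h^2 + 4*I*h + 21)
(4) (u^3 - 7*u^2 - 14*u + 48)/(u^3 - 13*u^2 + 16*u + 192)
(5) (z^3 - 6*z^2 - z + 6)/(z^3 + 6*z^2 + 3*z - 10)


(1) = (w + 7*I)/(w + 3*I)
(2) = (d + 2)/(d - 5)
(3) = (h - 7*I)/(h - 3*I)
(4) = (u - 2)/(u - 8)
(5) = (z^2 - 5*z - 6)/(z^2 + 7*z + 10)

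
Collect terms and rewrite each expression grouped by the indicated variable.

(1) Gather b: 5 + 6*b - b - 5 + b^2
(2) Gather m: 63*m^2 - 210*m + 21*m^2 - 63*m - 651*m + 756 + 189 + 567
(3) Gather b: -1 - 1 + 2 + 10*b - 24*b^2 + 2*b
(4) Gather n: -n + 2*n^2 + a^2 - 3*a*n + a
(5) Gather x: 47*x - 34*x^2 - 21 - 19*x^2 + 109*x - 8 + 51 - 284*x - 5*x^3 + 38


(1) = b^2 + 5*b
(2) = 84*m^2 - 924*m + 1512
(3) = -24*b^2 + 12*b
(4) = a^2 + a + 2*n^2 + n*(-3*a - 1)
(5) = -5*x^3 - 53*x^2 - 128*x + 60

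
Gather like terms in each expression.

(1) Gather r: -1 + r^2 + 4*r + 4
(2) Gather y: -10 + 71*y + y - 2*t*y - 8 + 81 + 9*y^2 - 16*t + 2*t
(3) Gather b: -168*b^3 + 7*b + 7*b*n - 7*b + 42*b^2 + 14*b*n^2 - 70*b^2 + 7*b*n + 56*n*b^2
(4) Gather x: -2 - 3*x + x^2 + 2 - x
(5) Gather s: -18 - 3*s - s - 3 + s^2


(1) = r^2 + 4*r + 3
(2) = -14*t + 9*y^2 + y*(72 - 2*t) + 63
(3) = -168*b^3 + b^2*(56*n - 28) + b*(14*n^2 + 14*n)
(4) = x^2 - 4*x
(5) = s^2 - 4*s - 21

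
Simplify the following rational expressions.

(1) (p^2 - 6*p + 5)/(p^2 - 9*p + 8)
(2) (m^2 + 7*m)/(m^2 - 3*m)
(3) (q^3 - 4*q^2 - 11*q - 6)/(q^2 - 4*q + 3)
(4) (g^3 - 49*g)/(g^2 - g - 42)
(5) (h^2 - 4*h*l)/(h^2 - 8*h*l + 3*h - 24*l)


(1) = (p - 5)/(p - 8)
(2) = (m + 7)/(m - 3)
(3) = (q^3 - 4*q^2 - 11*q - 6)/(q^2 - 4*q + 3)
(4) = (g^2 + 7*g)/(g + 6)
(5) = (h^2 - 4*h*l)/(h^2 - 8*h*l + 3*h - 24*l)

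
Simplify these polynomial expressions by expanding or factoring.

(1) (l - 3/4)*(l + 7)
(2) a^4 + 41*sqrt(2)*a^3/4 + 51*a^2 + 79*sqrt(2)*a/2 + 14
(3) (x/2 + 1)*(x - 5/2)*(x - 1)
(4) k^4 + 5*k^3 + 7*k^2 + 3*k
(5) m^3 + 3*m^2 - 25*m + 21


(1) = l^2 + 25*l/4 - 21/4
(2) = (a + 2*sqrt(2))*(a + 7*sqrt(2))*(sqrt(2)*a/2 + 1)*(sqrt(2)*a + 1/2)
(3) = x^3/2 - 3*x^2/4 - 9*x/4 + 5/2
(4) = k*(k + 1)^2*(k + 3)
(5) = (m - 3)*(m - 1)*(m + 7)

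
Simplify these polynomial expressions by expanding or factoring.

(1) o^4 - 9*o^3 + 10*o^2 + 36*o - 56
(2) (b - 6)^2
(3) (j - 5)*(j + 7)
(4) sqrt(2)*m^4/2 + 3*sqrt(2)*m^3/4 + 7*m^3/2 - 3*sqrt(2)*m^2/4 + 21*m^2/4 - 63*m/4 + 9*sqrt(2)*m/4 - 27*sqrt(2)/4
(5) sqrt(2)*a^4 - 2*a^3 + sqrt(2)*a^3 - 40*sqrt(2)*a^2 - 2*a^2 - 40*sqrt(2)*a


(1) = (o - 7)*(o - 2)^2*(o + 2)
(2) = b^2 - 12*b + 36
(3) = j^2 + 2*j - 35
(4) = (m - 3/2)*(m + 3)*(m + 3*sqrt(2))*(sqrt(2)*m/2 + 1/2)
(5) = a*(a - 5*sqrt(2))*(a + 4*sqrt(2))*(sqrt(2)*a + sqrt(2))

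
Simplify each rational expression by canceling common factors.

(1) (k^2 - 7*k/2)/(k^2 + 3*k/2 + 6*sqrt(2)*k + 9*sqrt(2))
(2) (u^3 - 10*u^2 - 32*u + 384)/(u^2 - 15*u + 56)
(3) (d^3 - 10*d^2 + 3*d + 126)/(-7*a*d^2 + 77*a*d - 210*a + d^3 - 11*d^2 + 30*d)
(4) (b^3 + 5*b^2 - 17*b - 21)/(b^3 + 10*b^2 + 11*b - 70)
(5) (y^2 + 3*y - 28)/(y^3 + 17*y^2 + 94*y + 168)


(1) = (4*k^2 - 14*k)/(4*k^2 + k*(6 + 24*sqrt(2)) + 36*sqrt(2))
(2) = (u^2 - 2*u - 48)/(u - 7)
(3) = (-d^2 + 4*d + 21)/(7*a*d - 35*a - d^2 + 5*d)
(4) = (b^2 - 2*b - 3)/(b^2 + 3*b - 10)
(5) = (y - 4)/(y^2 + 10*y + 24)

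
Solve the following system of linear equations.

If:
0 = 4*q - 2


Then:
q = 1/2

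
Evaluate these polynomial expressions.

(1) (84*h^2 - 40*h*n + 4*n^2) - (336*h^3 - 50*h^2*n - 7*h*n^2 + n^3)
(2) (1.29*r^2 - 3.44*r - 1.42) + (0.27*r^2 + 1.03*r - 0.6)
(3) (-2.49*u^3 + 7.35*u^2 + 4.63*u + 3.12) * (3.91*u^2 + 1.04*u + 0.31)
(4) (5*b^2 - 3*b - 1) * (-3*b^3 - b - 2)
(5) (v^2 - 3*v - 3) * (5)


(1) = -336*h^3 + 50*h^2*n + 84*h^2 + 7*h*n^2 - 40*h*n - n^3 + 4*n^2
(2) = 1.56*r^2 - 2.41*r - 2.02
(3) = -9.7359*u^5 + 26.1489*u^4 + 24.9754*u^3 + 19.2929*u^2 + 4.6801*u + 0.9672
(4) = -15*b^5 + 9*b^4 - 2*b^3 - 7*b^2 + 7*b + 2
(5) = 5*v^2 - 15*v - 15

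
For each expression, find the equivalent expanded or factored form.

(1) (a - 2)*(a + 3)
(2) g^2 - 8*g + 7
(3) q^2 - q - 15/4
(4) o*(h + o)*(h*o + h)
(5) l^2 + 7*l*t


(1) = a^2 + a - 6
(2) = (g - 7)*(g - 1)
(3) = (q - 5/2)*(q + 3/2)
(4) = h^2*o^2 + h^2*o + h*o^3 + h*o^2
(5) = l*(l + 7*t)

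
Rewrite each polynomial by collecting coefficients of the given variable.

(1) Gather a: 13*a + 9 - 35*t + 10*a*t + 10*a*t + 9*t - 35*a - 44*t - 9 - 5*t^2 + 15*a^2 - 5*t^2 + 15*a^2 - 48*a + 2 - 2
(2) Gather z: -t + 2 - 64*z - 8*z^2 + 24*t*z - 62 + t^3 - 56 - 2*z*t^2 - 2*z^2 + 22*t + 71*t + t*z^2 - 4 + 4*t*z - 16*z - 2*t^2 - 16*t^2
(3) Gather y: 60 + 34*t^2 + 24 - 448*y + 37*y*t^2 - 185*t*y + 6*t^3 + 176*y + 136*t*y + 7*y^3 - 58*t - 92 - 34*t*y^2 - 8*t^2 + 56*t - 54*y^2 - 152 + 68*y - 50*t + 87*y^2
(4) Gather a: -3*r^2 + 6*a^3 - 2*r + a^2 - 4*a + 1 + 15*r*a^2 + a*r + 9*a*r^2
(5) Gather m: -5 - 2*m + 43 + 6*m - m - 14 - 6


(1) = 30*a^2 + a*(20*t - 70) - 10*t^2 - 70*t
(2) = t^3 - 18*t^2 + 92*t + z^2*(t - 10) + z*(-2*t^2 + 28*t - 80) - 120
(3) = 6*t^3 + 26*t^2 - 52*t + 7*y^3 + y^2*(33 - 34*t) + y*(37*t^2 - 49*t - 204) - 160
(4) = 6*a^3 + a^2*(15*r + 1) + a*(9*r^2 + r - 4) - 3*r^2 - 2*r + 1
(5) = 3*m + 18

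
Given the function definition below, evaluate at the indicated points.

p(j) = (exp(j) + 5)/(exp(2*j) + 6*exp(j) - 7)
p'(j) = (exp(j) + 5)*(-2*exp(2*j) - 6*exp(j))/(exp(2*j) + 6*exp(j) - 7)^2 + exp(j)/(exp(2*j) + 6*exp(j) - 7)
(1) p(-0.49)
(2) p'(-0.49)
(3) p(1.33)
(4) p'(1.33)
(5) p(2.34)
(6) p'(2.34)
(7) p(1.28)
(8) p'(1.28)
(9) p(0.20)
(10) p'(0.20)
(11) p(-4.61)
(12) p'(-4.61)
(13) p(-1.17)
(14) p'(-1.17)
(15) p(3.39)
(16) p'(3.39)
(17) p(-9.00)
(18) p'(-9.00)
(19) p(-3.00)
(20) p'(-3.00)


(1) = -1.90
(2) = -3.06
(3) = 0.29
(4) = -0.37
(5) = 0.09
(6) = -0.10
(7) = 0.31
(8) = -0.41
(9) = 3.42
(10) = -18.69
(11) = -0.72
(12) = -0.01
(13) = -1.05
(14) = -0.49
(15) = 0.03
(16) = -0.03
(17) = -0.71
(18) = -0.00
(19) = -0.75
(20) = -0.04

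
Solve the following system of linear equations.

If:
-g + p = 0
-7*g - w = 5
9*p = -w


Then:
g = 5/2
p = 5/2
w = -45/2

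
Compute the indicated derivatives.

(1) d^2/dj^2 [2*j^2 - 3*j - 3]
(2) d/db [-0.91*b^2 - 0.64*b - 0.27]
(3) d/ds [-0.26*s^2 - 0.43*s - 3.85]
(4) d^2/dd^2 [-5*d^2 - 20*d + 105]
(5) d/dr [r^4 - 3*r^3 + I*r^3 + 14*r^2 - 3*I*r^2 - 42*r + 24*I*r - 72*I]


(1) = 4
(2) = -1.82*b - 0.64
(3) = -0.52*s - 0.43
(4) = -10
(5) = 4*r^3 + r^2*(-9 + 3*I) + r*(28 - 6*I) - 42 + 24*I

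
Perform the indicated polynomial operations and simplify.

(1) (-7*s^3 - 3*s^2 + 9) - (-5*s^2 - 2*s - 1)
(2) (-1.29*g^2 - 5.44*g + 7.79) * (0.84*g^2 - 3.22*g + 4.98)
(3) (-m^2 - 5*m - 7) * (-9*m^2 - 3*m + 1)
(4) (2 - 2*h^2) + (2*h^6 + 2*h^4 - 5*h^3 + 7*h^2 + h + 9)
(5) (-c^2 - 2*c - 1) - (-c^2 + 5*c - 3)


(1) = -7*s^3 + 2*s^2 + 2*s + 10
(2) = -1.0836*g^4 - 0.4158*g^3 + 17.6362*g^2 - 52.175*g + 38.7942
(3) = 9*m^4 + 48*m^3 + 77*m^2 + 16*m - 7
(4) = 2*h^6 + 2*h^4 - 5*h^3 + 5*h^2 + h + 11
(5) = 2 - 7*c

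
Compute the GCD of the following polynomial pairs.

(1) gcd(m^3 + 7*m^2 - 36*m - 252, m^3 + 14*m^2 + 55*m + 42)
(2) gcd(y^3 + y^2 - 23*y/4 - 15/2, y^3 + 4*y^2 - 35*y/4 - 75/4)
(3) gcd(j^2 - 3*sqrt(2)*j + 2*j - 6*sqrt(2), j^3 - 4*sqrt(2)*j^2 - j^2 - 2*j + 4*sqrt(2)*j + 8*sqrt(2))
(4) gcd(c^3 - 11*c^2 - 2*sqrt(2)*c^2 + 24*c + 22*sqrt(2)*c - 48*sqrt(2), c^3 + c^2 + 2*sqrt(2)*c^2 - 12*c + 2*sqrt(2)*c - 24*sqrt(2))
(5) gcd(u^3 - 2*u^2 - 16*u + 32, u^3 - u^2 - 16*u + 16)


(1) = gcd((m - 6)*(m + 6)*(m + 7), (m + 1)*(m + 6)*(m + 7)) = m^2 + 13*m + 42
(2) = y^2 - y - 15/4
(3) = gcd((j + 2)*(j - 3*sqrt(2)), (j - 2)*(j + 1)*(j - 4*sqrt(2))) = 1
(4) = c - 3
(5) = u^2 - 16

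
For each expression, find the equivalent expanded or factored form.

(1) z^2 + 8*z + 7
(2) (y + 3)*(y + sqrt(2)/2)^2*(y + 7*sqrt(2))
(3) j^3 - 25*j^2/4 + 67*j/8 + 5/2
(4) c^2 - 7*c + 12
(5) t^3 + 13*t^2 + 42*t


(1) = (z + 1)*(z + 7)
(2) = y^4 + 3*y^3 + 8*sqrt(2)*y^3 + 29*y^2/2 + 24*sqrt(2)*y^2 + 7*sqrt(2)*y/2 + 87*y/2 + 21*sqrt(2)/2
(3) = (j - 4)*(j - 5/2)*(j + 1/4)
(4) = (c - 4)*(c - 3)
(5) = t*(t + 6)*(t + 7)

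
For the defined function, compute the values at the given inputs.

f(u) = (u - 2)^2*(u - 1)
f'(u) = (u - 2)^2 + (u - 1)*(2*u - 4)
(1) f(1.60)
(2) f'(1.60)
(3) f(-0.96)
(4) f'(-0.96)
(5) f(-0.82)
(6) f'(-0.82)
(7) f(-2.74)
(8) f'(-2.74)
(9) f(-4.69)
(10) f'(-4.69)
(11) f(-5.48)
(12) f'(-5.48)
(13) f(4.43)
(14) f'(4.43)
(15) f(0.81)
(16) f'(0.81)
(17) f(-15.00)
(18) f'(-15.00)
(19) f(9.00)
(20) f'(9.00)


(1) = 0.10
(2) = -0.32
(3) = -17.17
(4) = 20.36
(5) = -14.47
(6) = 18.22
(7) = -84.03
(8) = 57.92
(9) = -254.66
(10) = 120.89
(11) = -362.56
(12) = 152.89
(13) = 20.25
(14) = 22.57
(15) = -0.27
(16) = 1.87
(17) = -4624.00
(18) = 833.00
(19) = 392.00
(20) = 161.00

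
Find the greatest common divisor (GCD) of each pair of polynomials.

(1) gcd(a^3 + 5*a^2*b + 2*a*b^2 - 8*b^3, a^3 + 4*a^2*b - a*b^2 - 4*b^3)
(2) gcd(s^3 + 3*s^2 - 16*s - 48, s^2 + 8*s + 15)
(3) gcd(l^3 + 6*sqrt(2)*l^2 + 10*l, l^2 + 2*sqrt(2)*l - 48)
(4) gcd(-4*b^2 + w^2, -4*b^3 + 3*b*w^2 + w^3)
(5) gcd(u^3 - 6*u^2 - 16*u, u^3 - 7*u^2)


(1) = a^2 + 3*a*b - 4*b^2
(2) = s + 3
(3) = 1
(4) = gcd((-2*b + w)*(2*b + w), (-b + w)*(2*b + w)^2) = 2*b + w
(5) = gcd(u*(u - 8)*(u + 2), u^2*(u - 7)) = u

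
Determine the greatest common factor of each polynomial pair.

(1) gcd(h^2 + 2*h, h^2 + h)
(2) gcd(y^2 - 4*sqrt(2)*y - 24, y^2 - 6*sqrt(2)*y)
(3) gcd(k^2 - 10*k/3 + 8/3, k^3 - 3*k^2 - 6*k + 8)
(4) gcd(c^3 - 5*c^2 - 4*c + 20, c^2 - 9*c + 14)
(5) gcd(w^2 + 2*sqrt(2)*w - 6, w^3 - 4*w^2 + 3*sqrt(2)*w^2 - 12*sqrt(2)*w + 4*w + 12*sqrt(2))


(1) = gcd(h*(h + 2), h*(h + 1)) = h
(2) = gcd((y - 6*sqrt(2))*(y + 2*sqrt(2)), y*(y - 6*sqrt(2))) = y - 6*sqrt(2)
(3) = gcd((k - 2)*(k - 4/3), (k - 4)*(k - 1)*(k + 2)) = 1
(4) = c - 2
(5) = gcd((w - sqrt(2))*(w + 3*sqrt(2)), (w - 2)^2*(w + 3*sqrt(2))) = w + 3*sqrt(2)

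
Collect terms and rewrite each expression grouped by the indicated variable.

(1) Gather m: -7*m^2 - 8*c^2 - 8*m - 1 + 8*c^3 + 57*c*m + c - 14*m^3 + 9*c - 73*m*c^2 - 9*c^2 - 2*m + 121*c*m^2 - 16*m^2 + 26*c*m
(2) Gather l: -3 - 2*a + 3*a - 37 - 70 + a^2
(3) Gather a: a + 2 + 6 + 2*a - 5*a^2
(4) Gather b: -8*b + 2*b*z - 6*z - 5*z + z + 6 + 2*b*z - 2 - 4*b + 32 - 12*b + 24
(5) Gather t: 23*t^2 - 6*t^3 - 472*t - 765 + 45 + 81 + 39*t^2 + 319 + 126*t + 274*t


(1) = 8*c^3 - 17*c^2 + 10*c - 14*m^3 + m^2*(121*c - 23) + m*(-73*c^2 + 83*c - 10) - 1
(2) = a^2 + a - 110
(3) = -5*a^2 + 3*a + 8
(4) = b*(4*z - 24) - 10*z + 60
(5) = -6*t^3 + 62*t^2 - 72*t - 320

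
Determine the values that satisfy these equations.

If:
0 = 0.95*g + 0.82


Then:
g = -0.86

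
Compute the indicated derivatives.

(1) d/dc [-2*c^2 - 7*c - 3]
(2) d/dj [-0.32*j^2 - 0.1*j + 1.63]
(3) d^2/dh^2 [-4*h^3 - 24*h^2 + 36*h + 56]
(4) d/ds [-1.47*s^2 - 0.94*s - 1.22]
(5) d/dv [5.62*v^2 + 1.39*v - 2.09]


(1) = -4*c - 7
(2) = -0.64*j - 0.1
(3) = -24*h - 48
(4) = -2.94*s - 0.94
(5) = 11.24*v + 1.39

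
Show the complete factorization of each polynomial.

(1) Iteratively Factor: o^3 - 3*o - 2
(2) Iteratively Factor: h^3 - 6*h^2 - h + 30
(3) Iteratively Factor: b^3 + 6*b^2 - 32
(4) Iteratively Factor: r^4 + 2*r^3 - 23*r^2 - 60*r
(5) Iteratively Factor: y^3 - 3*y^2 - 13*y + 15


(1) = (o + 1)*(o^2 - o - 2) = (o - 2)*(o + 1)*(o + 1)
(2) = (h + 2)*(h^2 - 8*h + 15) = (h - 3)*(h + 2)*(h - 5)
(3) = (b + 4)*(b^2 + 2*b - 8) = (b - 2)*(b + 4)*(b + 4)
(4) = (r + 4)*(r^3 - 2*r^2 - 15*r) = (r - 5)*(r + 4)*(r^2 + 3*r) = (r - 5)*(r + 3)*(r + 4)*(r)
(5) = (y - 1)*(y^2 - 2*y - 15) = (y - 5)*(y - 1)*(y + 3)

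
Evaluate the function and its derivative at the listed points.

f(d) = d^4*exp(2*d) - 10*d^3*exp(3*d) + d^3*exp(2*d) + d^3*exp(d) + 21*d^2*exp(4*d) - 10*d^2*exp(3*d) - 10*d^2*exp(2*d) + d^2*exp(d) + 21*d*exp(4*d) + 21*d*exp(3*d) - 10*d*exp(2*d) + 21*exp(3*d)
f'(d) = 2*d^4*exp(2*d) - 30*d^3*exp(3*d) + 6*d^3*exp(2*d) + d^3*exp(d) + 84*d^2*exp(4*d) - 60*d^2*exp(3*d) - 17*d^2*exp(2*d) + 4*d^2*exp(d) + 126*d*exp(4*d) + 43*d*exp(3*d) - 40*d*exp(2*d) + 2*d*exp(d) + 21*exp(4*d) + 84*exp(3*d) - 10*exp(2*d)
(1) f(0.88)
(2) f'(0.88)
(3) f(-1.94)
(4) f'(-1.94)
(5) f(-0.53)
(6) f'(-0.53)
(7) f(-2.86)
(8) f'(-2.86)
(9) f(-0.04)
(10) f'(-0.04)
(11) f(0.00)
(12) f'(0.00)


(1) = 1437.77
(2) = 7127.77
(3) = -0.68
(4) = 0.33
(5) = 2.03
(6) = 9.21
(7) = -0.88
(8) = 0.11
(9) = 17.54
(10) = 78.76
(11) = 21.00
(12) = 95.00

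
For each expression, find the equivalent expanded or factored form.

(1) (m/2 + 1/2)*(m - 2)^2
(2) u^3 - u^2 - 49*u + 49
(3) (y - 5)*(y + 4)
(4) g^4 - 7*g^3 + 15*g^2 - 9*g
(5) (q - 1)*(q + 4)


(1) = m^3/2 - 3*m^2/2 + 2
(2) = (u - 7)*(u - 1)*(u + 7)
(3) = y^2 - y - 20
(4) = g*(g - 3)^2*(g - 1)
(5) = q^2 + 3*q - 4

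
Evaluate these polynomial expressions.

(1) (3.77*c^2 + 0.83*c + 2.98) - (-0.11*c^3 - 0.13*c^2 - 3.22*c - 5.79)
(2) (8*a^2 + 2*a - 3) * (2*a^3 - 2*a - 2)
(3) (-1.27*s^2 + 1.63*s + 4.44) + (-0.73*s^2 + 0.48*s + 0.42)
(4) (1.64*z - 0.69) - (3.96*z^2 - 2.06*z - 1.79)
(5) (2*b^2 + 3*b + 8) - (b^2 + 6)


(1) = 0.11*c^3 + 3.9*c^2 + 4.05*c + 8.77
(2) = 16*a^5 + 4*a^4 - 22*a^3 - 20*a^2 + 2*a + 6
(3) = -2.0*s^2 + 2.11*s + 4.86
(4) = -3.96*z^2 + 3.7*z + 1.1
(5) = b^2 + 3*b + 2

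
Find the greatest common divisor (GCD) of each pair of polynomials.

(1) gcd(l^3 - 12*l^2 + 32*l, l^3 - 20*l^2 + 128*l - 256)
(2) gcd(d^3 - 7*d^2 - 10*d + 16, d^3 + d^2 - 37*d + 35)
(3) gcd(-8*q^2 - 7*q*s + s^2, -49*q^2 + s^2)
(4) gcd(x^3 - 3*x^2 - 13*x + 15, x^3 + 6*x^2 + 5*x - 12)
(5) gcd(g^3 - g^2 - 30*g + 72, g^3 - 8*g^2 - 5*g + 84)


(1) = gcd(l*(l - 8)*(l - 4), (l - 8)^2*(l - 4)) = l^2 - 12*l + 32
(2) = d - 1
(3) = gcd((-8*q + s)*(q + s), (-7*q + s)*(7*q + s)) = 1
(4) = gcd((x - 5)*(x - 1)*(x + 3), (x - 1)*(x + 3)*(x + 4)) = x^2 + 2*x - 3
(5) = g - 4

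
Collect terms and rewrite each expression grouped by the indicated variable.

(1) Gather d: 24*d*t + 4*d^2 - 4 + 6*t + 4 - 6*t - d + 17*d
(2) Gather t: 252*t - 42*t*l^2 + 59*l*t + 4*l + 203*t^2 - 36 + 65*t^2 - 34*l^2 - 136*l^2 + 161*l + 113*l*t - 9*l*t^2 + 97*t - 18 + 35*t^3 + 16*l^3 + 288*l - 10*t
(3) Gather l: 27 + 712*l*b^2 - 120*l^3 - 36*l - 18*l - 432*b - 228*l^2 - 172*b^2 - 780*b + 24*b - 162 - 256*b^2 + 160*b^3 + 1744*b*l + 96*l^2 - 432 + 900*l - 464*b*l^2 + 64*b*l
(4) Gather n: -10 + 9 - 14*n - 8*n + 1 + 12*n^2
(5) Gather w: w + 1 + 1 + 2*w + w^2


(1) = 4*d^2 + d*(24*t + 16)
(2) = 16*l^3 - 170*l^2 + 453*l + 35*t^3 + t^2*(268 - 9*l) + t*(-42*l^2 + 172*l + 339) - 54
(3) = 160*b^3 - 428*b^2 - 1188*b - 120*l^3 + l^2*(-464*b - 132) + l*(712*b^2 + 1808*b + 846) - 567
(4) = 12*n^2 - 22*n
(5) = w^2 + 3*w + 2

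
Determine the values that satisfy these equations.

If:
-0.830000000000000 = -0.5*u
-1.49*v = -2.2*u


Then:
u = 1.66
v = 2.45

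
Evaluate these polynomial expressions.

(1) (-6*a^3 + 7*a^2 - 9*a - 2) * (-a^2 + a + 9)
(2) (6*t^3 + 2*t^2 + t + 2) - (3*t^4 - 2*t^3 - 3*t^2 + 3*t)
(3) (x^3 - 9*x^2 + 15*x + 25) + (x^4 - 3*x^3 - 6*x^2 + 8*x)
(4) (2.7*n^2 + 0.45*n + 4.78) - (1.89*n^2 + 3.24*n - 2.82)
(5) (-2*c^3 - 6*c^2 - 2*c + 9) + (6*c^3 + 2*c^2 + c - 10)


(1) = 6*a^5 - 13*a^4 - 38*a^3 + 56*a^2 - 83*a - 18
(2) = -3*t^4 + 8*t^3 + 5*t^2 - 2*t + 2
(3) = x^4 - 2*x^3 - 15*x^2 + 23*x + 25
(4) = 0.81*n^2 - 2.79*n + 7.6
(5) = 4*c^3 - 4*c^2 - c - 1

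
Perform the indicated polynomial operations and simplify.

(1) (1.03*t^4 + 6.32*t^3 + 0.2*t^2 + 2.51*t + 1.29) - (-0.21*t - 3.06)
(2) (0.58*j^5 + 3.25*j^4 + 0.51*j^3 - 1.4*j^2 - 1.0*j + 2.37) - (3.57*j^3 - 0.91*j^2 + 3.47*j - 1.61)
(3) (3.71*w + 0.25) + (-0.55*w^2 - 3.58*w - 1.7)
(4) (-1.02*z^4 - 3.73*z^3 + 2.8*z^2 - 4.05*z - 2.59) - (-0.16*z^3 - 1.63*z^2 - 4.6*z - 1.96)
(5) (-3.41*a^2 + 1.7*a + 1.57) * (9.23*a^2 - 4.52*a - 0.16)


(1) = 1.03*t^4 + 6.32*t^3 + 0.2*t^2 + 2.72*t + 4.35
(2) = 0.58*j^5 + 3.25*j^4 - 3.06*j^3 - 0.49*j^2 - 4.47*j + 3.98
(3) = -0.55*w^2 + 0.13*w - 1.45
(4) = -1.02*z^4 - 3.57*z^3 + 4.43*z^2 + 0.55*z - 0.63
(5) = -31.4743*a^4 + 31.1042*a^3 + 7.3527*a^2 - 7.3684*a - 0.2512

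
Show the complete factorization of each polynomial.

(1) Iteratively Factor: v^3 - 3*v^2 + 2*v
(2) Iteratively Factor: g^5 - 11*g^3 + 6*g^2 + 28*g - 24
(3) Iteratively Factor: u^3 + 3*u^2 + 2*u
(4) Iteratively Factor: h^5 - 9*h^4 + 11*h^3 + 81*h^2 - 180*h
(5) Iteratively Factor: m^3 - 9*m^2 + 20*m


(1) = (v - 2)*(v^2 - v) = v*(v - 2)*(v - 1)
(2) = (g + 3)*(g^4 - 3*g^3 - 2*g^2 + 12*g - 8) = (g - 2)*(g + 3)*(g^3 - g^2 - 4*g + 4) = (g - 2)*(g + 2)*(g + 3)*(g^2 - 3*g + 2) = (g - 2)*(g - 1)*(g + 2)*(g + 3)*(g - 2)
(3) = (u + 2)*(u^2 + u) = (u + 1)*(u + 2)*(u)
(4) = (h + 3)*(h^4 - 12*h^3 + 47*h^2 - 60*h) = (h - 3)*(h + 3)*(h^3 - 9*h^2 + 20*h) = h*(h - 3)*(h + 3)*(h^2 - 9*h + 20) = h*(h - 5)*(h - 3)*(h + 3)*(h - 4)
(5) = (m)*(m^2 - 9*m + 20) = m*(m - 5)*(m - 4)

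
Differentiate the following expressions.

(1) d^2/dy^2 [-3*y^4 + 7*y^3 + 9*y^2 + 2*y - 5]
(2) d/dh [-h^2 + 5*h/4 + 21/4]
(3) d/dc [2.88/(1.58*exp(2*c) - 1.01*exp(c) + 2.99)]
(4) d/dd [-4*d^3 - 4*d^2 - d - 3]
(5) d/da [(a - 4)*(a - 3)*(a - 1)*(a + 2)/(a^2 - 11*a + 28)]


(1) = -36*y^2 + 42*y + 18
(2) = 5/4 - 2*h
(3) = (2.9088 - 9.1008*exp(c))*exp(c)/(1.58*exp(2*c) - 1.01*exp(c) + 2.99)^2
(4) = -12*d^2 - 8*d - 1
(5) = (2*a^3 - 23*a^2 + 28*a + 29)/(a^2 - 14*a + 49)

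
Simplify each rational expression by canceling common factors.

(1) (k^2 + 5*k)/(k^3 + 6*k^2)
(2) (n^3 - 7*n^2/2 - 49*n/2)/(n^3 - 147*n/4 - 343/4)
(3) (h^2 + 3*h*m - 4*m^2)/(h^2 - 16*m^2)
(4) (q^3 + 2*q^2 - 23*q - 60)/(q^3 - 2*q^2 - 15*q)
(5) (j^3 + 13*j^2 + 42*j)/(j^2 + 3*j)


(1) = (k + 5)/(k^2 + 6*k)
(2) = 2*n/(2*n + 7)
(3) = (h - m)/(h - 4*m)
(4) = (q + 4)/q
(5) = (j^2 + 13*j + 42)/(j + 3)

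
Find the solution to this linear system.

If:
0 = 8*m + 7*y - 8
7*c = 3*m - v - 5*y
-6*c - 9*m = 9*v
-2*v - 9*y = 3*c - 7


Then:
c = -402/647
m = 237/1294
v = 299/1294
y = 604/647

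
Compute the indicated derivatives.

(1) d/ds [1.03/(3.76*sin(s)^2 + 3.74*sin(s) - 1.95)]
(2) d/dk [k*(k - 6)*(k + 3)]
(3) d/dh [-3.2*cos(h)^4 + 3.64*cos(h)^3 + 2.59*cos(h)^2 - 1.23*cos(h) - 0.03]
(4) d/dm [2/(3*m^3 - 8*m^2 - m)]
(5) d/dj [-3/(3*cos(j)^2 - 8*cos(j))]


(1) = -(7.7456*sin(s) + 3.8522)*cos(s)/(3.76*sin(s)^2 + 3.74*sin(s) - 1.95)^2
(2) = 3*k^2 - 6*k - 18
(3) = (12.8*cos(h)^3 - 10.92*cos(h)^2 - 5.18*cos(h) + 1.23)*sin(h)
(4) = 2*(-9*m^2 + 16*m + 1)/(m^2*(-3*m^2 + 8*m + 1)^2)
(5) = 6*(4 - 3*cos(j))*sin(j)/((3*cos(j) - 8)^2*cos(j)^2)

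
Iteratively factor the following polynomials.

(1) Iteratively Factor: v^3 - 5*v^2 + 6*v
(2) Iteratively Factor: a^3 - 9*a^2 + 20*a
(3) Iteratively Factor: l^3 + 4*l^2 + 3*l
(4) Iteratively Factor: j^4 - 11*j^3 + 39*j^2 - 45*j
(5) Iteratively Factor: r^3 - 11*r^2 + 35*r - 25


(1) = (v)*(v^2 - 5*v + 6) = v*(v - 2)*(v - 3)
(2) = (a - 4)*(a^2 - 5*a) = a*(a - 4)*(a - 5)
(3) = (l)*(l^2 + 4*l + 3) = l*(l + 3)*(l + 1)
(4) = (j)*(j^3 - 11*j^2 + 39*j - 45) = j*(j - 3)*(j^2 - 8*j + 15) = j*(j - 3)^2*(j - 5)
(5) = (r - 5)*(r^2 - 6*r + 5) = (r - 5)*(r - 1)*(r - 5)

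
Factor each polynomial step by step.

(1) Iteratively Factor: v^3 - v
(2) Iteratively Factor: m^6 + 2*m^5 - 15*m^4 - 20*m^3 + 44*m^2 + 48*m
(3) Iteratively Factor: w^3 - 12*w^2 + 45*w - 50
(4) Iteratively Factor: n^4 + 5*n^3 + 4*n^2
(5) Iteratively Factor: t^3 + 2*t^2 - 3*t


(1) = (v)*(v^2 - 1) = v*(v - 1)*(v + 1)
(2) = (m + 2)*(m^5 - 15*m^3 + 10*m^2 + 24*m) = m*(m + 2)*(m^4 - 15*m^2 + 10*m + 24) = m*(m - 2)*(m + 2)*(m^3 + 2*m^2 - 11*m - 12) = m*(m - 2)*(m + 1)*(m + 2)*(m^2 + m - 12) = m*(m - 2)*(m + 1)*(m + 2)*(m + 4)*(m - 3)
(3) = (w - 5)*(w^2 - 7*w + 10) = (w - 5)*(w - 2)*(w - 5)
(4) = (n)*(n^3 + 5*n^2 + 4*n) = n*(n + 4)*(n^2 + n) = n^2*(n + 4)*(n + 1)
(5) = (t)*(t^2 + 2*t - 3) = t*(t - 1)*(t + 3)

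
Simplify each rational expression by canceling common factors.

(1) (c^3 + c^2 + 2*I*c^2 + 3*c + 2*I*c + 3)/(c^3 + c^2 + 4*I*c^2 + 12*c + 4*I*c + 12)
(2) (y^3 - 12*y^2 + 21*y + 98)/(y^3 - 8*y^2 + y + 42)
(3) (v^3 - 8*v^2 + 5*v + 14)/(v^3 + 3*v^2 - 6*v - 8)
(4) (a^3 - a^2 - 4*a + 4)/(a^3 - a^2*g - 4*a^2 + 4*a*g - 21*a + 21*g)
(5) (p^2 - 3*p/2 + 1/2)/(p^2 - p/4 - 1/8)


(1) = (c^2 + 2*I*c + 3)/(c^2 + 4*I*c + 12)
(2) = (y - 7)/(y - 3)
(3) = (v - 7)/(v + 4)
(4) = (a^3 - a^2 - 4*a + 4)/(a^3 - a^2*g - 4*a^2 + 4*a*g - 21*a + 21*g)
(5) = (4*p - 4)/(4*p + 1)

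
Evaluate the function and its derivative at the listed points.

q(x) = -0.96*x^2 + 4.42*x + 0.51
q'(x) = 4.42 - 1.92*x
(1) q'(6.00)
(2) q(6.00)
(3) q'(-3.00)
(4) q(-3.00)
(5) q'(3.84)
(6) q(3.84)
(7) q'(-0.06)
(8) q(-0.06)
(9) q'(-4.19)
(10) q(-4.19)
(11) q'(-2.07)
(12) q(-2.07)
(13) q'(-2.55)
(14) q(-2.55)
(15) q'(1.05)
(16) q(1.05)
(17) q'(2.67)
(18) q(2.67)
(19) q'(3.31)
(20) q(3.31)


(1) = -7.10
(2) = -7.53
(3) = 10.18
(4) = -21.39
(5) = -2.95
(6) = 3.33
(7) = 4.54
(8) = 0.24
(9) = 12.46
(10) = -34.86
(11) = 8.39
(12) = -12.75
(13) = 9.32
(14) = -17.00
(15) = 2.40
(16) = 4.09
(17) = -0.71
(18) = 5.47
(19) = -1.94
(20) = 4.62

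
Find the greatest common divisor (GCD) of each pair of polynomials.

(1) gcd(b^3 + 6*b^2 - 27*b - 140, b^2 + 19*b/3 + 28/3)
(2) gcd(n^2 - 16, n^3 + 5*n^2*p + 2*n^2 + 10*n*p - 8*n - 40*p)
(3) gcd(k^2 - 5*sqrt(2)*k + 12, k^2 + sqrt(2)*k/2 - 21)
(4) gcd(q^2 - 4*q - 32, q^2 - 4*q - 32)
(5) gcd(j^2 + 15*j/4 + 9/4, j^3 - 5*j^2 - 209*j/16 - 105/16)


(1) = b + 4
(2) = gcd((n - 4)*(n + 4), (n - 2)*(n + 4)*(n + 5*p)) = n + 4
(3) = k - 3*sqrt(2)
(4) = gcd((q - 8)*(q + 4), (q - 8)*(q + 4)) = q^2 - 4*q - 32
(5) = gcd((j + 3/4)*(j + 3), (j - 7)*(j + 3/4)*(j + 5/4)) = j + 3/4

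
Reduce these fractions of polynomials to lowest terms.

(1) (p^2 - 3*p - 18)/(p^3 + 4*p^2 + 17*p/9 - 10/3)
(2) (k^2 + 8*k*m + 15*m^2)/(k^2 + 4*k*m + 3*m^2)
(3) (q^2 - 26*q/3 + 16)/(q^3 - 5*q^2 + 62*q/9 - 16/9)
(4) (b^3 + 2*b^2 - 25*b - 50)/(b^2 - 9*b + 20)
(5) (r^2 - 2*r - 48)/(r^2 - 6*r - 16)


(1) = (9*p - 54)/(9*p^2 + 9*p - 10)
(2) = (k + 5*m)/(k + m)
(3) = (3*q - 18)/(3*q^2 - 7*q + 2)
(4) = (b^2 + 7*b + 10)/(b - 4)
(5) = (r + 6)/(r + 2)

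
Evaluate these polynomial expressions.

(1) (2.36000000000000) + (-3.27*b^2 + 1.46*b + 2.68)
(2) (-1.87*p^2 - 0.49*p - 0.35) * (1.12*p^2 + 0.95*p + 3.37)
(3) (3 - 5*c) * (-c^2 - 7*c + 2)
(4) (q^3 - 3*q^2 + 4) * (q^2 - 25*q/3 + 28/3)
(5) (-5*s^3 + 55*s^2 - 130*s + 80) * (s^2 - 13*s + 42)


(1) = -3.27*b^2 + 1.46*b + 5.04
(2) = -2.0944*p^4 - 2.3253*p^3 - 7.1594*p^2 - 1.9838*p - 1.1795
(3) = 5*c^3 + 32*c^2 - 31*c + 6
(4) = q^5 - 34*q^4/3 + 103*q^3/3 - 24*q^2 - 100*q/3 + 112/3
(5) = -5*s^5 + 120*s^4 - 1055*s^3 + 4080*s^2 - 6500*s + 3360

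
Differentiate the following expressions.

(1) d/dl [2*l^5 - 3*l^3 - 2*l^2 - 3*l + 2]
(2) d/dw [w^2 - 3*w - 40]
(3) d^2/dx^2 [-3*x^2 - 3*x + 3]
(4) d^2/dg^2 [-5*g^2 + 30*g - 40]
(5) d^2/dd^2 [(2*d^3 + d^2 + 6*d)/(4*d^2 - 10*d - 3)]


(1) = 10*l^4 - 9*l^2 - 4*l - 3
(2) = 2*w - 3
(3) = -6
(4) = -10
(5) = 18*(40*d^3 + 24*d^2 + 30*d - 19)/(64*d^6 - 480*d^5 + 1056*d^4 - 280*d^3 - 792*d^2 - 270*d - 27)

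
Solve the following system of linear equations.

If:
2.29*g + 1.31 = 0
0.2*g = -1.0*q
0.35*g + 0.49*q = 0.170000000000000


Then:
No Solution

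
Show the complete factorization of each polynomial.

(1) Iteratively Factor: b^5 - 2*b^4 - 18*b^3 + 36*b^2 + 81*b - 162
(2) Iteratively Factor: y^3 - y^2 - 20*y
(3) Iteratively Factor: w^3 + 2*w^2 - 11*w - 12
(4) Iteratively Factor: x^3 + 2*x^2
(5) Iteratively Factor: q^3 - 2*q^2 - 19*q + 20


(1) = (b - 2)*(b^4 - 18*b^2 + 81) = (b - 2)*(b + 3)*(b^3 - 3*b^2 - 9*b + 27) = (b - 3)*(b - 2)*(b + 3)*(b^2 - 9) = (b - 3)^2*(b - 2)*(b + 3)*(b + 3)
(2) = (y)*(y^2 - y - 20) = y*(y + 4)*(y - 5)
(3) = (w + 4)*(w^2 - 2*w - 3) = (w - 3)*(w + 4)*(w + 1)
(4) = (x + 2)*(x^2) = x*(x + 2)*(x)
(5) = (q - 5)*(q^2 + 3*q - 4) = (q - 5)*(q - 1)*(q + 4)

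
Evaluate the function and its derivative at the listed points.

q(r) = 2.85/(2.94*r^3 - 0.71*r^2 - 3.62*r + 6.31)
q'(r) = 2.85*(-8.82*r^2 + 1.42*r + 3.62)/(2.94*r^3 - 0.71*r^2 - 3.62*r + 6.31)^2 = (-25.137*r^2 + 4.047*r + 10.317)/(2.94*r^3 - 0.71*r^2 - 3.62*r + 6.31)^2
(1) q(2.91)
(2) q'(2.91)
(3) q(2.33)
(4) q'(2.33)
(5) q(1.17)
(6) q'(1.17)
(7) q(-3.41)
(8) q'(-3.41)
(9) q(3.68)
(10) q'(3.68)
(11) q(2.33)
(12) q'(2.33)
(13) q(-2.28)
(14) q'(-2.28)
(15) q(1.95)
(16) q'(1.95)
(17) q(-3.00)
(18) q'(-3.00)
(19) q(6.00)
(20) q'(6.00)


(1) = 0.05
(2) = -0.05
(3) = 0.09
(4) = -0.12
(5) = 0.49
(6) = -0.57
(7) = -0.03
(8) = -0.03
(9) = 0.02
(10) = -0.02
(11) = 0.09
(12) = -0.12
(13) = -0.12
(14) = -0.23
(15) = 0.16
(16) = -0.23
(17) = -0.04
(18) = -0.05
(19) = 0.00
(20) = -0.00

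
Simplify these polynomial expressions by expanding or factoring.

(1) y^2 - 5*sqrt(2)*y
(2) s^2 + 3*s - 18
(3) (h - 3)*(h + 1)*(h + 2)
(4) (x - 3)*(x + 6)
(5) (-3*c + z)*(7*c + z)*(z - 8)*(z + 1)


(1) = y*(y - 5*sqrt(2))
(2) = (s - 3)*(s + 6)
(3) = h^3 - 7*h - 6
(4) = x^2 + 3*x - 18
(5) = -21*c^2*z^2 + 147*c^2*z + 168*c^2 + 4*c*z^3 - 28*c*z^2 - 32*c*z + z^4 - 7*z^3 - 8*z^2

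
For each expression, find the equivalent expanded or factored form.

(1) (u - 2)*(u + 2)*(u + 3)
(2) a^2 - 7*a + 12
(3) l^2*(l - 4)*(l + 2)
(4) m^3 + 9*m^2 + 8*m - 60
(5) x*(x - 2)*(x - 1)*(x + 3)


(1) = u^3 + 3*u^2 - 4*u - 12
(2) = (a - 4)*(a - 3)
(3) = l^4 - 2*l^3 - 8*l^2
(4) = (m - 2)*(m + 5)*(m + 6)
(5) = x^4 - 7*x^2 + 6*x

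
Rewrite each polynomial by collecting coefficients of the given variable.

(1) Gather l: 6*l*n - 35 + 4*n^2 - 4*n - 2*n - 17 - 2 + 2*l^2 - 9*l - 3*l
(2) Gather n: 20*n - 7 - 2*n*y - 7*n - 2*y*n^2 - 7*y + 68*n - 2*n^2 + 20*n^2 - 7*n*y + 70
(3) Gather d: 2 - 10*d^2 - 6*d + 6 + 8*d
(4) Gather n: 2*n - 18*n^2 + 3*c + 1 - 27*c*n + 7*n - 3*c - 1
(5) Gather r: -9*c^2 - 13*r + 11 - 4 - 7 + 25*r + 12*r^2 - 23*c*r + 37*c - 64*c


(1) = 2*l^2 + l*(6*n - 12) + 4*n^2 - 6*n - 54
(2) = n^2*(18 - 2*y) + n*(81 - 9*y) - 7*y + 63
(3) = -10*d^2 + 2*d + 8
(4) = -18*n^2 + n*(9 - 27*c)
(5) = -9*c^2 - 27*c + 12*r^2 + r*(12 - 23*c)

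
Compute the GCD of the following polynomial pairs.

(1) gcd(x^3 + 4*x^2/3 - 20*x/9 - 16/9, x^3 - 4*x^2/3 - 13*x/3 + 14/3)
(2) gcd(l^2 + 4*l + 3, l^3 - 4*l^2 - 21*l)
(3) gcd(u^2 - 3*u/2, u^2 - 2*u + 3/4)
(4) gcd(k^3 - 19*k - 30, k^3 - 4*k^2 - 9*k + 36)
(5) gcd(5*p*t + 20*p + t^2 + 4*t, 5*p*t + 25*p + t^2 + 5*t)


(1) = gcd((x - 4/3)*(x + 2/3)*(x + 2), (x - 7/3)*(x - 1)*(x + 2)) = x + 2
(2) = gcd((l + 1)*(l + 3), l*(l - 7)*(l + 3)) = l + 3
(3) = u - 3/2
(4) = k + 3
(5) = gcd((5*p + t)*(t + 4), (5*p + t)*(t + 5)) = 5*p + t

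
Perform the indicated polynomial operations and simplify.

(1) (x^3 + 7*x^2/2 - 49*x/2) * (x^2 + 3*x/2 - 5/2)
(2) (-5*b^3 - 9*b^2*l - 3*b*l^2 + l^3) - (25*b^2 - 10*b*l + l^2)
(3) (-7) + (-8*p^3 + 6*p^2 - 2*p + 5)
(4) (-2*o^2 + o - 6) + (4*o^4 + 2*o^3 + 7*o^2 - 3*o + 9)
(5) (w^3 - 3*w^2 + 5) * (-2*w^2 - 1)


(1) = x^5 + 5*x^4 - 87*x^3/4 - 91*x^2/2 + 245*x/4
(2) = -5*b^3 - 9*b^2*l - 25*b^2 - 3*b*l^2 + 10*b*l + l^3 - l^2
(3) = -8*p^3 + 6*p^2 - 2*p - 2
(4) = 4*o^4 + 2*o^3 + 5*o^2 - 2*o + 3
(5) = -2*w^5 + 6*w^4 - w^3 - 7*w^2 - 5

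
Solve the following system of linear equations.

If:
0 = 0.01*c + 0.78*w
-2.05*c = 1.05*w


Then:
c = 0.00
w = 0.00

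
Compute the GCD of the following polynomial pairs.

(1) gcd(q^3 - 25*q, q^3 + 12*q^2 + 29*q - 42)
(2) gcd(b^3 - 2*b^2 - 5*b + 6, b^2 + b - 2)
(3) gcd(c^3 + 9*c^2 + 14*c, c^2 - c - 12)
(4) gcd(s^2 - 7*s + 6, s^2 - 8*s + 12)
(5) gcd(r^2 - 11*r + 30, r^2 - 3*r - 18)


(1) = gcd(q*(q - 5)*(q + 5), (q - 1)*(q + 6)*(q + 7)) = 1
(2) = b^2 + b - 2
(3) = 1
(4) = gcd((s - 6)*(s - 1), (s - 6)*(s - 2)) = s - 6
(5) = gcd((r - 6)*(r - 5), (r - 6)*(r + 3)) = r - 6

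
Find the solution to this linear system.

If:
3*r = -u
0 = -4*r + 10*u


Then:
r = 0
u = 0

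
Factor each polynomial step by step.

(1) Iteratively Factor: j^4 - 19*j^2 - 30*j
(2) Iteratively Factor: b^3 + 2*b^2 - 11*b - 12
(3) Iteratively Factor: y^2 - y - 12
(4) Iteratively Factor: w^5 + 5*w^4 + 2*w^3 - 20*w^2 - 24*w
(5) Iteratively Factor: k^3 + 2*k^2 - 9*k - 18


(1) = (j + 3)*(j^3 - 3*j^2 - 10*j) = (j - 5)*(j + 3)*(j^2 + 2*j) = (j - 5)*(j + 2)*(j + 3)*(j)
(2) = (b + 1)*(b^2 + b - 12) = (b + 1)*(b + 4)*(b - 3)
(3) = (y - 4)*(y + 3)
(4) = (w - 2)*(w^4 + 7*w^3 + 16*w^2 + 12*w) = w*(w - 2)*(w^3 + 7*w^2 + 16*w + 12) = w*(w - 2)*(w + 3)*(w^2 + 4*w + 4) = w*(w - 2)*(w + 2)*(w + 3)*(w + 2)
(5) = (k + 3)*(k^2 - k - 6) = (k - 3)*(k + 3)*(k + 2)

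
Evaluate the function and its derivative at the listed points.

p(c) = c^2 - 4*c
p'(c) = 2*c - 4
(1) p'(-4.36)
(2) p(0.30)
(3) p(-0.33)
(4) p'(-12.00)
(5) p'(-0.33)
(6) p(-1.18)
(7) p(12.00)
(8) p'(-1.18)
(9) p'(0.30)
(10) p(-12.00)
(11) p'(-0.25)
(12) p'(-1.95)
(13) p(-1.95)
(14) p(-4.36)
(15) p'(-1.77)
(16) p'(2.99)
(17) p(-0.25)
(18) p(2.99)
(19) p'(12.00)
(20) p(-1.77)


(1) = -12.72
(2) = -1.11
(3) = 1.43
(4) = -28.00
(5) = -4.66
(6) = 6.11
(7) = 96.00
(8) = -6.36
(9) = -3.40
(10) = 192.00
(11) = -4.50
(12) = -7.90
(13) = 11.60
(14) = 36.45
(15) = -7.54
(16) = 1.98
(17) = 1.06
(18) = -3.02
(19) = 20.00
(20) = 10.21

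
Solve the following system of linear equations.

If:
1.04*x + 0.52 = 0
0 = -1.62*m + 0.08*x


Then:
m = -0.02
x = -0.50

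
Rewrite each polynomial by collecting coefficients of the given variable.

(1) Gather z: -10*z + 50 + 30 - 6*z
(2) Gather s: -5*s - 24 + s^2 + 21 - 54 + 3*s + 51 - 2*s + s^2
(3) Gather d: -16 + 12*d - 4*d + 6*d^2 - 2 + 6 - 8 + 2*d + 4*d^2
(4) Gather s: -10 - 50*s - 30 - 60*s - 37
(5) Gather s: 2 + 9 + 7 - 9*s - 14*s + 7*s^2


(1) = 80 - 16*z
(2) = 2*s^2 - 4*s - 6
(3) = 10*d^2 + 10*d - 20
(4) = -110*s - 77
(5) = 7*s^2 - 23*s + 18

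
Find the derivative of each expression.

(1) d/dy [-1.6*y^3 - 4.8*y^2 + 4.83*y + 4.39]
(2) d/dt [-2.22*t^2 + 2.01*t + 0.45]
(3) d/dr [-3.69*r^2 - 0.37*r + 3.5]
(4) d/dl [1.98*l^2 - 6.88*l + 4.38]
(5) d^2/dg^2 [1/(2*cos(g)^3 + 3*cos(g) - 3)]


(1) = -4.8*y^2 - 9.6*y + 4.83
(2) = 2.01 - 4.44*t
(3) = -7.38*r - 0.37
(4) = 3.96*l - 6.88
(5) = 36*(-(1 - cos(2*g))^3 + 4*(1 - cos(2*g))^2 + 3*cos(g) + cos(2*g) + 3*cos(3*g) - 11)/(-9*cos(g) - cos(3*g) + 6)^3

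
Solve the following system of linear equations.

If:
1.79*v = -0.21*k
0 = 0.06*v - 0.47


Then:
k = -66.77
v = 7.83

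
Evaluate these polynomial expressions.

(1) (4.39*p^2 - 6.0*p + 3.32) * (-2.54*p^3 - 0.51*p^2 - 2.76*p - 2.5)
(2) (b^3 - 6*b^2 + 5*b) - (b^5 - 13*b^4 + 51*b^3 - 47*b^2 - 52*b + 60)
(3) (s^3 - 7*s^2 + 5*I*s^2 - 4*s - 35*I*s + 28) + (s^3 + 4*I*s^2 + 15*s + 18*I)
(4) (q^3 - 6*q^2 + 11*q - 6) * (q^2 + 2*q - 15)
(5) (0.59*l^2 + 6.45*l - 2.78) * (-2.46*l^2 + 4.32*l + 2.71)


(1) = -11.1506*p^5 + 13.0011*p^4 - 17.4892*p^3 + 3.8918*p^2 + 5.8368*p - 8.3
(2) = -b^5 + 13*b^4 - 50*b^3 + 41*b^2 + 57*b - 60
(3) = 2*s^3 - 7*s^2 + 9*I*s^2 + 11*s - 35*I*s + 28 + 18*I
(4) = q^5 - 4*q^4 - 16*q^3 + 106*q^2 - 177*q + 90
(5) = -1.4514*l^4 - 13.3182*l^3 + 36.3017*l^2 + 5.4699*l - 7.5338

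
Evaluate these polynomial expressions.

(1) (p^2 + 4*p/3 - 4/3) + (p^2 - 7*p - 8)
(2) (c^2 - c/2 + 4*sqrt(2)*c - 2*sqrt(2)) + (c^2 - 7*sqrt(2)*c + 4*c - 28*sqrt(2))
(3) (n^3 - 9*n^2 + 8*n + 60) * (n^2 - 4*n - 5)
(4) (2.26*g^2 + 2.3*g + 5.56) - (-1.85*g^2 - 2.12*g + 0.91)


(1) = 2*p^2 - 17*p/3 - 28/3
(2) = 2*c^2 - 3*sqrt(2)*c + 7*c/2 - 30*sqrt(2)
(3) = n^5 - 13*n^4 + 39*n^3 + 73*n^2 - 280*n - 300
(4) = 4.11*g^2 + 4.42*g + 4.65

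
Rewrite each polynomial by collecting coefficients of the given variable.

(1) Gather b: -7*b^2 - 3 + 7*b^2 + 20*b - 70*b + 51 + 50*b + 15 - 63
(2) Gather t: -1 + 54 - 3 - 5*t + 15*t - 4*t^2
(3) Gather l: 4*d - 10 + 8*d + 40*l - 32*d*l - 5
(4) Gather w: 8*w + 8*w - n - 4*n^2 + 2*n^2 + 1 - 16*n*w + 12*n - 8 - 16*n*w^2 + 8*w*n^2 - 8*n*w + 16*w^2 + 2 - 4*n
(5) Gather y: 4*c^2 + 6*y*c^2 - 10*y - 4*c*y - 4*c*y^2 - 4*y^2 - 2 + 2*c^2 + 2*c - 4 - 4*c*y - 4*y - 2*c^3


(1) = 0
(2) = -4*t^2 + 10*t + 50
(3) = 12*d + l*(40 - 32*d) - 15
(4) = -2*n^2 + 7*n + w^2*(16 - 16*n) + w*(8*n^2 - 24*n + 16) - 5
(5) = -2*c^3 + 6*c^2 + 2*c + y^2*(-4*c - 4) + y*(6*c^2 - 8*c - 14) - 6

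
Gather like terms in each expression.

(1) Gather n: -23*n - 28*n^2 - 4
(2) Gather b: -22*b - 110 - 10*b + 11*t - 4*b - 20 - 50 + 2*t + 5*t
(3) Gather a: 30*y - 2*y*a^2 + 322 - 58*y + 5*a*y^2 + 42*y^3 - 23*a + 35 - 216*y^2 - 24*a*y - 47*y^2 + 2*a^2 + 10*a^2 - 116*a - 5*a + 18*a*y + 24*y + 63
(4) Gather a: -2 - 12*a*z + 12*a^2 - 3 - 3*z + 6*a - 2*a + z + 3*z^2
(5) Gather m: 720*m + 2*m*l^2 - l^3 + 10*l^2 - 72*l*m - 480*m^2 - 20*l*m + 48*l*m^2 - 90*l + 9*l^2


(1) = -28*n^2 - 23*n - 4
(2) = -36*b + 18*t - 180
(3) = a^2*(12 - 2*y) + a*(5*y^2 - 6*y - 144) + 42*y^3 - 263*y^2 - 4*y + 420
(4) = 12*a^2 + a*(4 - 12*z) + 3*z^2 - 2*z - 5
(5) = -l^3 + 19*l^2 - 90*l + m^2*(48*l - 480) + m*(2*l^2 - 92*l + 720)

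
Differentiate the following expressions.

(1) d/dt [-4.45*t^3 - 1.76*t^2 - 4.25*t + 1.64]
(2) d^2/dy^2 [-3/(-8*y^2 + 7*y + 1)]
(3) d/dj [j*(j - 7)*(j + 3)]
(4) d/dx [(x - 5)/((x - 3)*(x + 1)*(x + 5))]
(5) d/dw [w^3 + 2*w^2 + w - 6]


(1) = -13.35*t^2 - 3.52*t - 4.25
(2) = 6*(64*y^2 - 56*y - (16*y - 7)^2 - 8)/(-8*y^2 + 7*y + 1)^3
(3) = 3*j^2 - 8*j - 21
(4) = 2*(-x^3 + 6*x^2 + 15*x - 40)/(x^6 + 6*x^5 - 17*x^4 - 108*x^3 + 79*x^2 + 390*x + 225)
(5) = 3*w^2 + 4*w + 1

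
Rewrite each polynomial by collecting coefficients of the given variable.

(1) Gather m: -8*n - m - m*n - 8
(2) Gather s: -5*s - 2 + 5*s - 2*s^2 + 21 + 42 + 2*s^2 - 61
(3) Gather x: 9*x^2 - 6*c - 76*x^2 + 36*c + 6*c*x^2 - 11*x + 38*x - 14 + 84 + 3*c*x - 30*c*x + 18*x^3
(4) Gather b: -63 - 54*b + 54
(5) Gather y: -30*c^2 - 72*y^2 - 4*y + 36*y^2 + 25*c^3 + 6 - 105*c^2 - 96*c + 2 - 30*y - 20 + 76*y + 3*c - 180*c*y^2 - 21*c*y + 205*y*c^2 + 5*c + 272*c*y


(1) = m*(-n - 1) - 8*n - 8
(2) = 0
(3) = 30*c + 18*x^3 + x^2*(6*c - 67) + x*(27 - 27*c) + 70
(4) = -54*b - 9
(5) = 25*c^3 - 135*c^2 - 88*c + y^2*(-180*c - 36) + y*(205*c^2 + 251*c + 42) - 12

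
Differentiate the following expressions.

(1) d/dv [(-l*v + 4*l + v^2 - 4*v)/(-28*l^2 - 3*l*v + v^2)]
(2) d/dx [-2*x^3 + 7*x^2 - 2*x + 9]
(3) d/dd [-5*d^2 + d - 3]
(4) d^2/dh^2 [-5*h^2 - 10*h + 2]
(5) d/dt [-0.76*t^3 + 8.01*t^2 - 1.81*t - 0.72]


(1) = (-(3*l - 2*v)*(l*v - 4*l - v^2 + 4*v) + (l - 2*v + 4)*(28*l^2 + 3*l*v - v^2))/(28*l^2 + 3*l*v - v^2)^2
(2) = -6*x^2 + 14*x - 2
(3) = 1 - 10*d
(4) = -10
(5) = -2.28*t^2 + 16.02*t - 1.81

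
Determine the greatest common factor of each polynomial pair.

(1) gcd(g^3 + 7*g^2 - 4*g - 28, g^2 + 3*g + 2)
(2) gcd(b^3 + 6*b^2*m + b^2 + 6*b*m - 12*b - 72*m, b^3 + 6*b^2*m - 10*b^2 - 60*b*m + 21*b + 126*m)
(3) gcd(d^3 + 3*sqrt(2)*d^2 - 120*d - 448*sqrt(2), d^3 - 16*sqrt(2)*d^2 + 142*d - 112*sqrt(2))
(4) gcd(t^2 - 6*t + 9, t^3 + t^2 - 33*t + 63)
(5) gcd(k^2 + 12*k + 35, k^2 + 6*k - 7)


(1) = gcd((g - 2)*(g + 2)*(g + 7), (g + 1)*(g + 2)) = g + 2
(2) = b^2 + 6*b*m - 3*b - 18*m
(3) = d - 8*sqrt(2)
(4) = t^2 - 6*t + 9
(5) = k + 7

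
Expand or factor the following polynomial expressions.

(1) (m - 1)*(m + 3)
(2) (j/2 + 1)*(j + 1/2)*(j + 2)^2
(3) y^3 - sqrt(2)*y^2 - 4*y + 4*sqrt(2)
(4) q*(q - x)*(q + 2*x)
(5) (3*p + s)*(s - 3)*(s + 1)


(1) = m^2 + 2*m - 3
(2) = j^4/2 + 13*j^3/4 + 15*j^2/2 + 7*j + 2
(3) = (y - 2)*(y + 2)*(y - sqrt(2))
(4) = q^3 + q^2*x - 2*q*x^2
(5) = 3*p*s^2 - 6*p*s - 9*p + s^3 - 2*s^2 - 3*s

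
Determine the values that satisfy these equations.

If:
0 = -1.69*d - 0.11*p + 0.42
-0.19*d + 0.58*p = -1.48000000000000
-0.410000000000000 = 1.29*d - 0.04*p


Then:
No Solution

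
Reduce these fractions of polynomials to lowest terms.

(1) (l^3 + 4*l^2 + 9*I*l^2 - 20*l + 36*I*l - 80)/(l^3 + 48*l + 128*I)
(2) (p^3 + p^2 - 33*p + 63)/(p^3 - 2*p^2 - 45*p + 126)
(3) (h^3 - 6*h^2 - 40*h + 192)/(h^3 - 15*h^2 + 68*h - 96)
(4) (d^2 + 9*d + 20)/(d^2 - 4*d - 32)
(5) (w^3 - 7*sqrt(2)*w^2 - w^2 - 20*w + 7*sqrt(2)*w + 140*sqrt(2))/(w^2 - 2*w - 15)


(1) = (l^2 + l*(4 + 5*I) + 20*I)/(l^2 - 4*I*l + 32)
(2) = (p - 3)/(p - 6)
(3) = (h + 6)/(h - 3)
(4) = (d + 5)/(d - 8)
(5) = (w^2 + w*(4 - 7*sqrt(2)) - 28*sqrt(2))/(w + 3)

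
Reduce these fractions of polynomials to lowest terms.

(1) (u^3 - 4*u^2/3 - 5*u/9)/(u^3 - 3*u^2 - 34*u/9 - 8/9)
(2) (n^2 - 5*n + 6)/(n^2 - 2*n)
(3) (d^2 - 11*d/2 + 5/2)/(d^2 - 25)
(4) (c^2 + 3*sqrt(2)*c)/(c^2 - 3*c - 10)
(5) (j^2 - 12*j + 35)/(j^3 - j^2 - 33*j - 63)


(1) = (3*u^2 - 5*u)/(3*u^2 - 10*u - 8)
(2) = (n - 3)/n
(3) = (2*d - 1)/(2*d + 10)
(4) = (c^2 + 3*sqrt(2)*c)/(c^2 - 3*c - 10)
(5) = (j - 5)/(j^2 + 6*j + 9)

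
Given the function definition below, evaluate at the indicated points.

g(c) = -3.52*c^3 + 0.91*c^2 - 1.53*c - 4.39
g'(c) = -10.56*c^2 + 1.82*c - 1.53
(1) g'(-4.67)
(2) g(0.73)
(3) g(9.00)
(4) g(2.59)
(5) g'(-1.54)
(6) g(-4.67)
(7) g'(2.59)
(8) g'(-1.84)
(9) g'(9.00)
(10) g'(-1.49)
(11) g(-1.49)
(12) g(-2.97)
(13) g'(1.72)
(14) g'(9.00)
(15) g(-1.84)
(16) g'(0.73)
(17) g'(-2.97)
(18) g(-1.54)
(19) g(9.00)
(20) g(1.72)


(1) = -240.33
(2) = -6.39
(3) = -2510.53
(4) = -63.40
(5) = -29.38
(6) = 381.10
(7) = -67.65
(8) = -40.63
(9) = -840.51
(10) = -27.69
(11) = 11.55
(12) = 100.40
(13) = -29.64
(14) = -840.51
(15) = 23.43
(16) = -5.83
(17) = -100.08
(18) = 12.98
(19) = -2510.53
(20) = -22.24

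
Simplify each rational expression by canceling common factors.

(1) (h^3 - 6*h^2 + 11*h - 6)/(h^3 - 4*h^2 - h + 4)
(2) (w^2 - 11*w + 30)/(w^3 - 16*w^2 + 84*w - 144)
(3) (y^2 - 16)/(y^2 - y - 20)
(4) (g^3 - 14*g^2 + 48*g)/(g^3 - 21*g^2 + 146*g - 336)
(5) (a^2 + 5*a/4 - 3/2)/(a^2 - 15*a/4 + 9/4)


(1) = (h^2 - 5*h + 6)/(h^2 - 3*h - 4)
(2) = (w - 5)/(w^2 - 10*w + 24)
(3) = (y - 4)/(y - 5)
(4) = g/(g - 7)
(5) = (a + 2)/(a - 3)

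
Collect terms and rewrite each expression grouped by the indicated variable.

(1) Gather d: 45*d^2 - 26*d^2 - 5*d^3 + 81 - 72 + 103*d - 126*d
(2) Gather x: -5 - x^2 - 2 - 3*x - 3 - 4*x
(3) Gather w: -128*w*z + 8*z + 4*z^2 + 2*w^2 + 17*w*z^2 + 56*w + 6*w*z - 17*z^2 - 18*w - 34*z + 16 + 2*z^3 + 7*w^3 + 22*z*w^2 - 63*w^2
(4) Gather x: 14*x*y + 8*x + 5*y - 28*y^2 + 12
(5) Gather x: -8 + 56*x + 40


(1) = -5*d^3 + 19*d^2 - 23*d + 9
(2) = -x^2 - 7*x - 10
(3) = 7*w^3 + w^2*(22*z - 61) + w*(17*z^2 - 122*z + 38) + 2*z^3 - 13*z^2 - 26*z + 16
(4) = x*(14*y + 8) - 28*y^2 + 5*y + 12
(5) = 56*x + 32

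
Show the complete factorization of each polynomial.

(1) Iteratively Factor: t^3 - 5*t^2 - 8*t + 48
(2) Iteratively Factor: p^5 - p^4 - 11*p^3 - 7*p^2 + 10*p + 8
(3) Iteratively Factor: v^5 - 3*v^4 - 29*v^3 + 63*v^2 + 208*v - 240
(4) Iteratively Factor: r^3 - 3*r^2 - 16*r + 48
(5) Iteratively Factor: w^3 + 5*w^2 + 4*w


(1) = (t + 3)*(t^2 - 8*t + 16) = (t - 4)*(t + 3)*(t - 4)
(2) = (p - 4)*(p^4 + 3*p^3 + p^2 - 3*p - 2) = (p - 4)*(p - 1)*(p^3 + 4*p^2 + 5*p + 2) = (p - 4)*(p - 1)*(p + 1)*(p^2 + 3*p + 2) = (p - 4)*(p - 1)*(p + 1)^2*(p + 2)
(3) = (v + 3)*(v^4 - 6*v^3 - 11*v^2 + 96*v - 80) = (v + 3)*(v + 4)*(v^3 - 10*v^2 + 29*v - 20) = (v - 1)*(v + 3)*(v + 4)*(v^2 - 9*v + 20) = (v - 4)*(v - 1)*(v + 3)*(v + 4)*(v - 5)
(4) = (r - 4)*(r^2 + r - 12) = (r - 4)*(r - 3)*(r + 4)
(5) = (w + 1)*(w^2 + 4*w) = (w + 1)*(w + 4)*(w)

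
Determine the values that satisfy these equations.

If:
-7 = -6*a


Then:
a = 7/6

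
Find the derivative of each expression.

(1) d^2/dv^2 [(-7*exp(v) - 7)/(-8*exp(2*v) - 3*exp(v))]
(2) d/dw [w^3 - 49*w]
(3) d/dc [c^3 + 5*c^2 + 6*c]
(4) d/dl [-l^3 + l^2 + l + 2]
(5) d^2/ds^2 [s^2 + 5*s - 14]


(1) = 7*(64*exp(3*v) + 232*exp(2*v) + 72*exp(v) + 9)*exp(-v)/(512*exp(3*v) + 576*exp(2*v) + 216*exp(v) + 27)
(2) = 3*w^2 - 49
(3) = 3*c^2 + 10*c + 6
(4) = -3*l^2 + 2*l + 1
(5) = 2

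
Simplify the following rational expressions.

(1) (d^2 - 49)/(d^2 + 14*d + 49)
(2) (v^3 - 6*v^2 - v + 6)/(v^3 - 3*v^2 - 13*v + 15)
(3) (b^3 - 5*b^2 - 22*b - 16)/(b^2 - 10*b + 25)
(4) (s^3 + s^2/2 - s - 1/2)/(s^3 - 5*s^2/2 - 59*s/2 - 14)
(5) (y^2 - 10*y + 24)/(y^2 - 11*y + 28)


(1) = (d - 7)/(d + 7)
(2) = (v^2 - 5*v - 6)/(v^2 - 2*v - 15)
(3) = (b^3 - 5*b^2 - 22*b - 16)/(b^2 - 10*b + 25)
(4) = (s^2 - 1)/(s^2 - 3*s - 28)
(5) = (y - 6)/(y - 7)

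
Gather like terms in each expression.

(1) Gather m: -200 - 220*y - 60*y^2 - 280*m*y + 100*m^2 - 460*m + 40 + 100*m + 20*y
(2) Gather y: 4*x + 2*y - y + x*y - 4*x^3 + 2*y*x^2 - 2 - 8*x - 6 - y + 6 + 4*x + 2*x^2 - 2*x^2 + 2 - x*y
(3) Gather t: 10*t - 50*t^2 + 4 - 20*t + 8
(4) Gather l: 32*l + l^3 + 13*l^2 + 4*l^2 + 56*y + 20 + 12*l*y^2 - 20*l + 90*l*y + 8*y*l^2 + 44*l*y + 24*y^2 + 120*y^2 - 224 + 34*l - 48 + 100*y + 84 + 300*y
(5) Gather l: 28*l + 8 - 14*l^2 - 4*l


(1) = 100*m^2 + m*(-280*y - 360) - 60*y^2 - 200*y - 160
(2) = -4*x^3 + 2*x^2*y
(3) = -50*t^2 - 10*t + 12
(4) = l^3 + l^2*(8*y + 17) + l*(12*y^2 + 134*y + 46) + 144*y^2 + 456*y - 168
(5) = -14*l^2 + 24*l + 8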